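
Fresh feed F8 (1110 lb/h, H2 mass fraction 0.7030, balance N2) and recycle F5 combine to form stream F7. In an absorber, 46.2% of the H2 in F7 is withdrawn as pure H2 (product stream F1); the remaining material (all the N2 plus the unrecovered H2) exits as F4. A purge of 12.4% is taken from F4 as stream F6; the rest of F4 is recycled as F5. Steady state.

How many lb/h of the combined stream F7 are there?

4135 lb/h

N2 enters only via F8 and leaves only via the purge: 1110×0.297 = 0.124×(N2 in F4), and the absorber passes all N2, so N2 in F7 = N2 in F4 = 2658.6 lb/h.
H2 in F7: m_A = 1110×0.703 + (1−0.124)·(1−0.462)·m_A, so m_A = 780.33/0.5287 = 1475.9 lb/h.
F7 = 1475.9 + 2658.6 = 4134.5 lb/h.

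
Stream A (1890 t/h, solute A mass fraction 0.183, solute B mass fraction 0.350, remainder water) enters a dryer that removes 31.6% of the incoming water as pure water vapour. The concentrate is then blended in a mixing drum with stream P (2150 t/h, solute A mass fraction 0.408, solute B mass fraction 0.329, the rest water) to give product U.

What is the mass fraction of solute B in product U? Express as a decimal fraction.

0.364

Vapour removed = 0.316×0.467×1890 = 278.91 t/h; concentrate = 1611.1 t/h.
solute B reaching the mixer = 661.5 (from concentrate) + 2150×0.329 = 1368.8 t/h.
Product flow = 1611.1 + 2150 = 3761.1 t/h; solute B fraction = 0.364.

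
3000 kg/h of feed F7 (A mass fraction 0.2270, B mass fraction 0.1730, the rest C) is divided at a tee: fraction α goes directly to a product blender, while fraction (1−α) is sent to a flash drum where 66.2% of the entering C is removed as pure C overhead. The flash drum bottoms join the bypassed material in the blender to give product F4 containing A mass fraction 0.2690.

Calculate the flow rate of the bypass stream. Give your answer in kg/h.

1821 kg/h

All 3000×0.227 = 681 kg/h of A reaches F4, so F4 = 681/0.269 = 2531.6 kg/h and vapour = 468.4 kg/h.
The evaporator receives (1−α)·3000 of feed at 0.600 C and removes 0.662 of that C:
0.662×0.600×(1−α)×3000 = 468.4
(1−α) = 468.4/1191.6 = 0.3931;  α = 0.6069.
Bypass flow = 0.6069×3000 = 1820.7 kg/h.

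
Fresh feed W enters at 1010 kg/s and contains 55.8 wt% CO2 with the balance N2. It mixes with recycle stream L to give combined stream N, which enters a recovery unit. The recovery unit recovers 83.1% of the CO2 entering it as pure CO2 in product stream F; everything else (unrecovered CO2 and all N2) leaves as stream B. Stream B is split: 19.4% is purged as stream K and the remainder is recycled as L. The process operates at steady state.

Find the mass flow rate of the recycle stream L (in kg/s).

N2 enters only via W and leaves only via the purge: 1010×0.442 = 0.194×(N2 in B), and the recovery unit passes all N2, so N2 in N = N2 in B = 2301.1 kg/s.
CO2 in N: m_A = 1010×0.558 + (1−0.194)·(1−0.831)·m_A, so m_A = 563.58/0.8638 = 652.45 kg/s.
B = (1−0.831)×652.45 + 2301.1 = 2411.4 kg/s.
Recycle L = (1−0.194)×2411.4 = 1943.6 kg/s.

1944 kg/s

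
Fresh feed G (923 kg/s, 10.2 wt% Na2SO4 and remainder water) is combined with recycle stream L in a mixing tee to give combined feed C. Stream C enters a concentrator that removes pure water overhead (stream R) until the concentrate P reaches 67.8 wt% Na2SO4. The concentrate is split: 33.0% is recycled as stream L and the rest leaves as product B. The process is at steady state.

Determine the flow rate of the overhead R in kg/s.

784.1 kg/s

Overall Na2SO4 balance (none leaves overhead): Na2SO4 in fresh feed = Na2SO4 in product, i.e. 923×0.102 = (1−0.330)·P·0.678.
P = 94.146/(0.678×0.670) = 207.25 kg/s.
Recycle L = 0.330×207.25 = 68.393 kg/s.
Combined feed C = 923 + 68.393 = 991.39 kg/s.
Overhead R = C − P = 991.39 − 207.25 = 784.14 kg/s.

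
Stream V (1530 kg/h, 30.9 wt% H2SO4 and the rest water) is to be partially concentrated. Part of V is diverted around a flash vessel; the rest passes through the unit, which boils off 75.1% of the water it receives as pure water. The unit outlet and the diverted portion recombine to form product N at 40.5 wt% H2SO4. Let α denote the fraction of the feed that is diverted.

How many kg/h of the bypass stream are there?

831.1 kg/h

All 1530×0.309 = 472.77 kg/h of H2SO4 reaches N, so N = 472.77/0.405 = 1167.3 kg/h and vapour = 362.67 kg/h.
The evaporator receives (1−α)·1530 of feed at 0.691 water and removes 0.751 of that water:
0.751×0.691×(1−α)×1530 = 362.67
(1−α) = 362.67/793.98 = 0.4568;  α = 0.5432.
Bypass flow = 0.5432×1530 = 831.14 kg/h.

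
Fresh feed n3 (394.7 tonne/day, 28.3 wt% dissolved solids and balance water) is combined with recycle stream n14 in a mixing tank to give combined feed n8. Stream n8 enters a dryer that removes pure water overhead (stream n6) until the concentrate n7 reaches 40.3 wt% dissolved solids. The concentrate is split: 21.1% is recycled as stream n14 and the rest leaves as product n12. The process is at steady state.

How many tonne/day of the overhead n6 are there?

Overall dissolved solids balance (none leaves overhead): dissolved solids in fresh feed = dissolved solids in product, i.e. 394.7×0.283 = (1−0.211)·n7·0.403.
n7 = 111.7/(0.403×0.789) = 351.29 tonne/day.
Recycle n14 = 0.211×351.29 = 74.123 tonne/day.
Combined feed n8 = 394.7 + 74.123 = 468.82 tonne/day.
Overhead n6 = n8 − n7 = 468.82 − 351.29 = 117.53 tonne/day.

117.5 tonne/day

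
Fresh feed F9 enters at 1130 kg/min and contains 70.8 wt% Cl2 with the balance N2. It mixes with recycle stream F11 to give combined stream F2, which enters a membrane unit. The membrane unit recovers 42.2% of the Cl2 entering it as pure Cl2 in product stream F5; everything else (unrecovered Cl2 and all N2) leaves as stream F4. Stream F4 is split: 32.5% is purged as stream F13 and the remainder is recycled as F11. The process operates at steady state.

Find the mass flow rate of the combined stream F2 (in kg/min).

N2 enters only via F9 and leaves only via the purge: 1130×0.292 = 0.325×(N2 in F4), and the membrane unit passes all N2, so N2 in F2 = N2 in F4 = 1015.3 kg/min.
Cl2 in F2: m_A = 1130×0.708 + (1−0.325)·(1−0.422)·m_A, so m_A = 800.04/0.6099 = 1311.9 kg/min.
F2 = 1311.9 + 1015.3 = 2327.1 kg/min.

2327 kg/min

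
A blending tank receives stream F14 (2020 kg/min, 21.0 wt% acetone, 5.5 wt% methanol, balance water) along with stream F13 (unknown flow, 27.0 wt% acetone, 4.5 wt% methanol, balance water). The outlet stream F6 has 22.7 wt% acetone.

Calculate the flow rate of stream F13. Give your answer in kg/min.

Let F13 be the unknown flow. Total out = 2020 + F13.
acetone balance: 424.2 + 0.270·F13 = 0.227·(2020 + F13)
(0.270 − 0.227)·F13 = 0.227×2020 − 424.2 = 34.34
F13 = 34.34 / 0.043 = 798.6 kg/min

798.6 kg/min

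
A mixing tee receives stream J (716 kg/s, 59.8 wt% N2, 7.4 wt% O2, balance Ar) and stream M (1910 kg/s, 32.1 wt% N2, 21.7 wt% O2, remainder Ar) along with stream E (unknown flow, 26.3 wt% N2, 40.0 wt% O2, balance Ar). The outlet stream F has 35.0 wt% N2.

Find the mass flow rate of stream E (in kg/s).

Let E be the unknown flow. Total out = 2626 + E.
N2 balance: 1041.3 + 0.263·E = 0.350·(2626 + E)
(0.263 − 0.350)·E = 0.350×2626 − 1041.3 = -122.18
E = -122.18 / -0.087 = 1404.3 kg/s

1404 kg/s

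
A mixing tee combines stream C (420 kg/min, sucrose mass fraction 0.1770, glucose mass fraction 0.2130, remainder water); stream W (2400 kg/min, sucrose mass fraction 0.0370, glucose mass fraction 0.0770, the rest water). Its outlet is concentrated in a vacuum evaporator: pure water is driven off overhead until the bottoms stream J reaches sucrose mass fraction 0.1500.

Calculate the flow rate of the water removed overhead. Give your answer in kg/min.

sucrose entering = 420×0.177 + 2400×0.037 = 163.14 kg/min.
All sucrose reports to J, so J = 163.14/0.150 = 1087.6 kg/min.
Total feed = 2820 kg/min; overhead = 2820 − 1087.6 = 1732.4 kg/min.

1732 kg/min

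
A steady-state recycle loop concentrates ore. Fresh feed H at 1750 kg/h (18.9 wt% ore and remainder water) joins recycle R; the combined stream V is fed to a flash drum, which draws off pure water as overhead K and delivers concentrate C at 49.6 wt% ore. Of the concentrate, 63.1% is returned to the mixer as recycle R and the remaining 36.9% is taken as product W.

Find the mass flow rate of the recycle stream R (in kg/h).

Overall ore balance (none leaves overhead): ore in fresh feed = ore in product, i.e. 1750×0.189 = (1−0.631)·C·0.496.
C = 330.75/(0.496×0.369) = 1807.1 kg/h.
Recycle R = 0.631×1807.1 = 1140.3 kg/h.

1140 kg/h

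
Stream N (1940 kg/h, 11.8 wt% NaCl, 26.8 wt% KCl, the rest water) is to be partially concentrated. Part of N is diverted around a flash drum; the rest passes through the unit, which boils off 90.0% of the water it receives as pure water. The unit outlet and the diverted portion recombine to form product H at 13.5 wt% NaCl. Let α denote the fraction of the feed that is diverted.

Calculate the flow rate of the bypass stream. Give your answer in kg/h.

1498 kg/h

All 1940×0.118 = 228.92 kg/h of NaCl reaches H, so H = 228.92/0.135 = 1695.7 kg/h and vapour = 244.3 kg/h.
The evaporator receives (1−α)·1940 of feed at 0.614 water and removes 0.900 of that water:
0.900×0.614×(1−α)×1940 = 244.3
(1−α) = 244.3/1072 = 0.2279;  α = 0.7721.
Bypass flow = 0.7721×1940 = 1497.9 kg/h.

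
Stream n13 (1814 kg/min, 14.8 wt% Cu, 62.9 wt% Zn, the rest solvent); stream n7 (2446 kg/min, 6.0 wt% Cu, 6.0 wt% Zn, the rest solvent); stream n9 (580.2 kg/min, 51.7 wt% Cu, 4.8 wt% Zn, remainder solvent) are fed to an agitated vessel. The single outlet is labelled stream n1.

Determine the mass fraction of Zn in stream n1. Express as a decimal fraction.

Total flow out = 1814 + 2446 + 580.2 = 4840.2 kg/min.
Zn in = 1814×0.629 + 2446×0.060 + 580.2×0.048 = 1315.6 kg/min.
Zn mass fraction in n1 = 1315.6/4840.2 = 0.2718.

0.2718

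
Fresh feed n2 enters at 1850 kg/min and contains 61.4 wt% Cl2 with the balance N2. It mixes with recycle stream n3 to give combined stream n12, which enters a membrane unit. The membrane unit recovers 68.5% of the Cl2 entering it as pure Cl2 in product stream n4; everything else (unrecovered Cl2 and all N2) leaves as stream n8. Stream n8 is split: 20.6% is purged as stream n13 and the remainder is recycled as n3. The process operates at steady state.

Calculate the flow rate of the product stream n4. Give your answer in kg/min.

Cl2 in n12: m_A = 1850×0.614 + (1−0.206)·(1−0.685)·m_A, so m_A = 1135.9/0.7499 = 1514.8 kg/min.
Product n4 = 0.685×1514.8 = 1037.6 kg/min.

1038 kg/min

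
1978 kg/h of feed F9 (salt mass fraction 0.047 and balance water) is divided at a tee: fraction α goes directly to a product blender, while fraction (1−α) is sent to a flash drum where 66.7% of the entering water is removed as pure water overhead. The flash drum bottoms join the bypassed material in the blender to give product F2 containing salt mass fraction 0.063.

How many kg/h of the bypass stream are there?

1188 kg/h

All 1978×0.047 = 92.966 kg/h of salt reaches F2, so F2 = 92.966/0.063 = 1475.7 kg/h and vapour = 502.35 kg/h.
The evaporator receives (1−α)·1978 of feed at 0.953 water and removes 0.667 of that water:
0.667×0.953×(1−α)×1978 = 502.35
(1−α) = 502.35/1257.3 = 0.3995;  α = 0.6005.
Bypass flow = 0.6005×1978 = 1187.7 kg/h.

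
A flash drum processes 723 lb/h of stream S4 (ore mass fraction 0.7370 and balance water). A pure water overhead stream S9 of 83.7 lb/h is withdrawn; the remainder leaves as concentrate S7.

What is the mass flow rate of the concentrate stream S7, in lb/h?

Concentrate = 723 − 83.7 = 639.3 lb/h.

639.3 lb/h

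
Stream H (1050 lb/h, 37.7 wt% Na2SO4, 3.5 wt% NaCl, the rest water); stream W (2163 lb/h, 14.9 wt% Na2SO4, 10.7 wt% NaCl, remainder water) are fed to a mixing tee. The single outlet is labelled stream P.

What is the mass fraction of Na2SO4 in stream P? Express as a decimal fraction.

Total flow out = 1050 + 2163 = 3213 lb/h.
Na2SO4 in = 1050×0.377 + 2163×0.149 = 718.14 lb/h.
Na2SO4 mass fraction in P = 718.14/3213 = 0.2235.

0.2235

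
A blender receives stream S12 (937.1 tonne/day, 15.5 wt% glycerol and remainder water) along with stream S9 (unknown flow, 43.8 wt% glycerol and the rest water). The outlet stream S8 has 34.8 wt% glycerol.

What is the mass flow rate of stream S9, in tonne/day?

Let S9 be the unknown flow. Total out = 937.1 + S9.
glycerol balance: 145.25 + 0.438·S9 = 0.348·(937.1 + S9)
(0.438 − 0.348)·S9 = 0.348×937.1 − 145.25 = 180.86
S9 = 180.86 / 0.090 = 2009.6 tonne/day

2010 tonne/day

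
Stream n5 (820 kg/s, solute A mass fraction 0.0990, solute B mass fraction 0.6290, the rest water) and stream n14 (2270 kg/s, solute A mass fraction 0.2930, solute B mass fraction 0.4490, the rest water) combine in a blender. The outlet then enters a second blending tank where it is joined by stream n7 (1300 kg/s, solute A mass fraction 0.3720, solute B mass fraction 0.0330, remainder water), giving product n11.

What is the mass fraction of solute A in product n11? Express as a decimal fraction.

Overall, product flow = 4390 kg/s.
solute A in = 820×0.099 + 2270×0.293 + 1300×0.372 = 1229.9 kg/s.
solute A fraction in n11 = 0.2802.

0.2802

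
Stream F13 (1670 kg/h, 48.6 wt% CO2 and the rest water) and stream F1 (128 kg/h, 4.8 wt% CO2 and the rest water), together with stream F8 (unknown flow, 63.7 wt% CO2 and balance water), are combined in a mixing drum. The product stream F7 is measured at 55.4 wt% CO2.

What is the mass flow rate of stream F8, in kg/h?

2149 kg/h

Let F8 be the unknown flow. Total out = 1798 + F8.
CO2 balance: 817.76 + 0.637·F8 = 0.554·(1798 + F8)
(0.637 − 0.554)·F8 = 0.554×1798 − 817.76 = 178.33
F8 = 178.33 / 0.083 = 2148.5 kg/h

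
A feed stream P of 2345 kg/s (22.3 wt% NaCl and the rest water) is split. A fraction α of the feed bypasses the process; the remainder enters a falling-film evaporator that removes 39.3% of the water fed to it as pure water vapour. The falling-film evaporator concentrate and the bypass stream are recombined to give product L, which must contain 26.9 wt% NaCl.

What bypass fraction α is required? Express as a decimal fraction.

All 2345×0.223 = 522.94 kg/s of NaCl reaches L, so L = 522.94/0.269 = 1944 kg/s and vapour = 401 kg/s.
The evaporator receives (1−α)·2345 of feed at 0.777 water and removes 0.393 of that water:
0.393×0.777×(1−α)×2345 = 401
(1−α) = 401/716.07 = 0.5600;  α = 0.4400.

0.440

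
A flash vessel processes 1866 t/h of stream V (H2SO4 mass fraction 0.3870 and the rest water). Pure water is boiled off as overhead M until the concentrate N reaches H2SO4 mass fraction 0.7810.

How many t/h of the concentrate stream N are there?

924.6 t/h

H2SO4 is conserved: 1866×0.387 = 722.14 t/h all reports to the concentrate.
Concentrate = 722.14/(target fraction) = 924.64 t/h.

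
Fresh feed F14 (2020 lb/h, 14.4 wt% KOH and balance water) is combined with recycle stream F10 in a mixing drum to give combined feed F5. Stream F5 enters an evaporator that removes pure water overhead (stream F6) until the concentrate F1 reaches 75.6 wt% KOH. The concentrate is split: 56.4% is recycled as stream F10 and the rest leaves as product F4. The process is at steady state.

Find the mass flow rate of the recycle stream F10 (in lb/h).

Overall KOH balance (none leaves overhead): KOH in fresh feed = KOH in product, i.e. 2020×0.144 = (1−0.564)·F1·0.756.
F1 = 290.88/(0.756×0.436) = 882.48 lb/h.
Recycle F10 = 0.564×882.48 = 497.72 lb/h.

497.7 lb/h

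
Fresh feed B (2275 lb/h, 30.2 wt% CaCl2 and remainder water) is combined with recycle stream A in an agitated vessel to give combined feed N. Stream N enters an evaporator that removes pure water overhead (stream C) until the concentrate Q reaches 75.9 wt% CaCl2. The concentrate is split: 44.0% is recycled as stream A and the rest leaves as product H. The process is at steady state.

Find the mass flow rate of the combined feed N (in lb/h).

Overall CaCl2 balance (none leaves overhead): CaCl2 in fresh feed = CaCl2 in product, i.e. 2275×0.302 = (1−0.440)·Q·0.759.
Q = 687.05/(0.759×0.560) = 1616.4 lb/h.
Recycle A = 0.440×1616.4 = 711.23 lb/h.
Combined feed N = 2275 + 711.23 = 2986.2 lb/h.

2986 lb/h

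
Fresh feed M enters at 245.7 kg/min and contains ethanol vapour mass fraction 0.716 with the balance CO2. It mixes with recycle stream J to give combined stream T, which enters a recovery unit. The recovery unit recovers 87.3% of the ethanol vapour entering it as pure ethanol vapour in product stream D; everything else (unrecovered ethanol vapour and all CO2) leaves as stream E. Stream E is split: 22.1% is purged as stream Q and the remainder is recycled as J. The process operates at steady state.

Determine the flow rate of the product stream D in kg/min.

ethanol vapour in T: m_A = 245.7×0.716 + (1−0.221)·(1−0.873)·m_A, so m_A = 175.92/0.9011 = 195.24 kg/min.
Product D = 0.873×195.24 = 170.44 kg/min.

170.4 kg/min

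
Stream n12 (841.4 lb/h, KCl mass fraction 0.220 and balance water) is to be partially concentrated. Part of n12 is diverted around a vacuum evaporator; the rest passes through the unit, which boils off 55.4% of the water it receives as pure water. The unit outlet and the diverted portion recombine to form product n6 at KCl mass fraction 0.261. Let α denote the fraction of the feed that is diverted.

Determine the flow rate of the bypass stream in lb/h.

All 841.4×0.220 = 185.11 lb/h of KCl reaches n6, so n6 = 185.11/0.261 = 709.23 lb/h and vapour = 132.17 lb/h.
The evaporator receives (1−α)·841.4 of feed at 0.780 water and removes 0.554 of that water:
0.554×0.780×(1−α)×841.4 = 132.17
(1−α) = 132.17/363.59 = 0.3635;  α = 0.6365.
Bypass flow = 0.6365×841.4 = 535.53 lb/h.

535.5 lb/h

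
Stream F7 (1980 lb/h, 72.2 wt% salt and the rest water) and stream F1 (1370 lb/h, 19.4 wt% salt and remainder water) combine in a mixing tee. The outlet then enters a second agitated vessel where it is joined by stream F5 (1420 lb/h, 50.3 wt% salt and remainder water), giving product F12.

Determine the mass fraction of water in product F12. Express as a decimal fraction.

0.495

Overall, product flow = 4770 lb/h.
water in = 1980×0.278 + 1370×0.806 + 1420×0.497 = 2360.4 lb/h.
water fraction in F12 = 0.495.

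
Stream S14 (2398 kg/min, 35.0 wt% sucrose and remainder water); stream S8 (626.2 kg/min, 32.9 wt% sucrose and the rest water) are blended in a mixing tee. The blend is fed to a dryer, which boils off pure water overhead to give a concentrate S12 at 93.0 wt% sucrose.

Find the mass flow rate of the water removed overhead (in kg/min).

sucrose entering = 2398×0.350 + 626.2×0.329 = 1045.3 kg/min.
All sucrose reports to S12, so S12 = 1045.3/0.930 = 1124 kg/min.
Total feed = 3024.2 kg/min; overhead = 3024.2 − 1124 = 1900.2 kg/min.

1900 kg/min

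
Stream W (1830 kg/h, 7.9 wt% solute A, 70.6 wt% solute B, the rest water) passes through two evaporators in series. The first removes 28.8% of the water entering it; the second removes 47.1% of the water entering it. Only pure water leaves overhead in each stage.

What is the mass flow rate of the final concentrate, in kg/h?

1585 kg/h

water in feed = 1830×0.215 = 393.45 kg/h.
After stage 1: water left = (1−0.288)×393.45 = 280.14; stream total = 1716.7 kg/h.
After stage 2: water left = (1−0.471)×280.14 = 148.19; final concentrate = 1584.7 kg/h.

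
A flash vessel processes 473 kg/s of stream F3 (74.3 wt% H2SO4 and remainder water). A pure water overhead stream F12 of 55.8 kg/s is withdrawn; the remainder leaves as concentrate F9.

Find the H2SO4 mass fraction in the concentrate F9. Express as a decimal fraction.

H2SO4 is not removed: 473×0.743 = 351.44 kg/s of H2SO4 enters F9.
Concentrate = 473 − 55.8 = 417.2 kg/s.
Mass fraction = 351.44/417.2 = 0.8424.

0.8424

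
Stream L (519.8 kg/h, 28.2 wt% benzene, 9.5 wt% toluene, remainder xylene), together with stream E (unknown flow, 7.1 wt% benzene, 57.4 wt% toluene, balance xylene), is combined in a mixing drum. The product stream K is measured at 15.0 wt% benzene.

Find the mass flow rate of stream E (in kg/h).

Let E be the unknown flow. Total out = 519.8 + E.
benzene balance: 146.58 + 0.071·E = 0.150·(519.8 + E)
(0.071 − 0.150)·E = 0.150×519.8 − 146.58 = -68.614
E = -68.614 / -0.079 = 868.53 kg/h

868.5 kg/h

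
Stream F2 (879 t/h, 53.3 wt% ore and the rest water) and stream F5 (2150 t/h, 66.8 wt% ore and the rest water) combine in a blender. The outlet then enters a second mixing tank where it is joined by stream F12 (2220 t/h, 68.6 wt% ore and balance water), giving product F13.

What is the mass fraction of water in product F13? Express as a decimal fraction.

Overall, product flow = 5249 t/h.
water in = 879×0.467 + 2150×0.332 + 2220×0.314 = 1821.4 t/h.
water fraction in F13 = 0.347.

0.347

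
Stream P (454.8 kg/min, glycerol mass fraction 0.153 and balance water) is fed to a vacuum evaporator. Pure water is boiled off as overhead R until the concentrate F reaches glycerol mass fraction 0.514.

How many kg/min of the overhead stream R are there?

glycerol is conserved: 454.8×0.153 = 69.584 kg/min all reports to the concentrate.
Concentrate = 69.584/(target fraction) = 135.38 kg/min.
Overhead = 454.8 − 135.38 = 319.42 kg/min.

319.4 kg/min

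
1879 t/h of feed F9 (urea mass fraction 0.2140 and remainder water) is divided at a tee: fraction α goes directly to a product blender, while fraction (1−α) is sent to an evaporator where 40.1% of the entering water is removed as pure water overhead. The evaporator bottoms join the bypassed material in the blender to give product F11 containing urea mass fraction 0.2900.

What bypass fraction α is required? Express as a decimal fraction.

All 1879×0.214 = 402.11 t/h of urea reaches F11, so F11 = 402.11/0.290 = 1386.6 t/h and vapour = 492.43 t/h.
The evaporator receives (1−α)·1879 of feed at 0.786 water and removes 0.401 of that water:
0.401×0.786×(1−α)×1879 = 492.43
(1−α) = 492.43/592.23 = 0.8315;  α = 0.1685.

0.169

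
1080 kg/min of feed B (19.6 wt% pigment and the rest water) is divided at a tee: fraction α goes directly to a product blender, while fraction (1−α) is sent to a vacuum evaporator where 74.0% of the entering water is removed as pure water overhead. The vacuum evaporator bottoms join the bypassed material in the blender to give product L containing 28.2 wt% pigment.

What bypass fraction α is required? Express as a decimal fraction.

All 1080×0.196 = 211.68 kg/min of pigment reaches L, so L = 211.68/0.282 = 750.64 kg/min and vapour = 329.36 kg/min.
The evaporator receives (1−α)·1080 of feed at 0.804 water and removes 0.740 of that water:
0.740×0.804×(1−α)×1080 = 329.36
(1−α) = 329.36/642.56 = 0.5126;  α = 0.4874.

0.487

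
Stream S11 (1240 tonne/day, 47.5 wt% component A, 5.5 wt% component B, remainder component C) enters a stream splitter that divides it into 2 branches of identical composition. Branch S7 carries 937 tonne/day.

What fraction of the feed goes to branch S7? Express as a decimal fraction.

Fraction to S7 = 937/1240 = 0.7556.

0.756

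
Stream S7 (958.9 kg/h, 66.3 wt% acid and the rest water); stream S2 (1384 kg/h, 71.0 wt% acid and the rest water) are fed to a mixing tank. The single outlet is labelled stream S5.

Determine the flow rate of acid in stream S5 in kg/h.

1618 kg/h

acid out = acid in = 958.9×0.663 + 1384×0.710 = 1618.4 kg/h.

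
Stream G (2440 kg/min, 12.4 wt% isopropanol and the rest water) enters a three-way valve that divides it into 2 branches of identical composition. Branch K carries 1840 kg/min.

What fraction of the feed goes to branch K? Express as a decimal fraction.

Fraction to K = 1840/2440 = 0.7541.

0.754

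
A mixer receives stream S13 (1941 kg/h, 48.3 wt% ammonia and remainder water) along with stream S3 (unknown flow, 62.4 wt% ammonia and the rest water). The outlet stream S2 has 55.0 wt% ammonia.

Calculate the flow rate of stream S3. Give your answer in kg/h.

1757 kg/h

Let S3 be the unknown flow. Total out = 1941 + S3.
ammonia balance: 937.5 + 0.624·S3 = 0.550·(1941 + S3)
(0.624 − 0.550)·S3 = 0.550×1941 − 937.5 = 130.05
S3 = 130.05 / 0.074 = 1757.4 kg/h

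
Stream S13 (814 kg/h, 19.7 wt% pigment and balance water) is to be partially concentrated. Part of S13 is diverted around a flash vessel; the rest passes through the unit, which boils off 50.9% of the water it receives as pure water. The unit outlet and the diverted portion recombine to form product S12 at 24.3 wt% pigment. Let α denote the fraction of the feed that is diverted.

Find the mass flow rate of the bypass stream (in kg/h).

All 814×0.197 = 160.36 kg/h of pigment reaches S12, so S12 = 160.36/0.243 = 659.91 kg/h and vapour = 154.09 kg/h.
The evaporator receives (1−α)·814 of feed at 0.803 water and removes 0.509 of that water:
0.509×0.803×(1−α)×814 = 154.09
(1−α) = 154.09/332.7 = 0.4631;  α = 0.5369.
Bypass flow = 0.5369×814 = 437 kg/h.

437 kg/h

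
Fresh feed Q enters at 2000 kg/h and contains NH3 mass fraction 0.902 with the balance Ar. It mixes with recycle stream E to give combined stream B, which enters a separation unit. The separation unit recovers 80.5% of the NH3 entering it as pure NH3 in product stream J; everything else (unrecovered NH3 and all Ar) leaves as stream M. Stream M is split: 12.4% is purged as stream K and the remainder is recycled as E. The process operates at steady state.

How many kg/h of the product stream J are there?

1751 kg/h

NH3 in B: m_A = 2000×0.902 + (1−0.124)·(1−0.805)·m_A, so m_A = 1804/0.8292 = 2175.6 kg/h.
Product J = 0.805×2175.6 = 1751.4 kg/h.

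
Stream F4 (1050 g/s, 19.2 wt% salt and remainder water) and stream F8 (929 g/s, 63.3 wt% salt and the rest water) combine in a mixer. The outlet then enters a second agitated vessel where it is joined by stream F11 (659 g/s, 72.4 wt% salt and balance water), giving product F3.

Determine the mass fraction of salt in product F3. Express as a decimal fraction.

0.480

Overall, product flow = 2638 g/s.
salt in = 1050×0.192 + 929×0.633 + 659×0.724 = 1266.8 g/s.
salt fraction in F3 = 0.480.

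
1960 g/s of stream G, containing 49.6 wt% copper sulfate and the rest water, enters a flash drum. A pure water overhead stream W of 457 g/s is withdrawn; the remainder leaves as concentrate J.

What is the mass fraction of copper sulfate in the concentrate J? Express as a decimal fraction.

0.647

copper sulfate is not removed: 1960×0.496 = 972.16 g/s of copper sulfate enters J.
Concentrate = 1960 − 457 = 1503 g/s.
Mass fraction = 972.16/1503 = 0.647.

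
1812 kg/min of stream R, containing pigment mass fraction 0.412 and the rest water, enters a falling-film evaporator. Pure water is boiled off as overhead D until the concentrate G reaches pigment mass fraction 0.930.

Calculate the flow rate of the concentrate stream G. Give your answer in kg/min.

802.7 kg/min

pigment is conserved: 1812×0.412 = 746.54 kg/min all reports to the concentrate.
Concentrate = 746.54/(target fraction) = 802.74 kg/min.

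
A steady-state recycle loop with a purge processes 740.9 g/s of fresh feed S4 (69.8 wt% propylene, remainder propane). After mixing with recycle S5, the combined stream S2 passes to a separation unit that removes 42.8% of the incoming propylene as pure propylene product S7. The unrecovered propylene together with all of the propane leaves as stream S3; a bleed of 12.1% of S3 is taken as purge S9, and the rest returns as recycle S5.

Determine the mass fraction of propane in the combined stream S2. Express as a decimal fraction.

propane enters only via S4 and leaves only via the purge: 740.9×0.302 = 0.121×(propane in S3), and the separation unit passes all propane, so propane in S2 = propane in S3 = 1849.2 g/s.
propylene in S2: m_A = 740.9×0.698 + (1−0.121)·(1−0.428)·m_A, so m_A = 517.15/0.4972 = 1040.1 g/s.
S2 = 1040.1 + 1849.2 = 2889.3 g/s.
propane fraction in S2 = 1849.2/2889.3 = 0.640.

0.640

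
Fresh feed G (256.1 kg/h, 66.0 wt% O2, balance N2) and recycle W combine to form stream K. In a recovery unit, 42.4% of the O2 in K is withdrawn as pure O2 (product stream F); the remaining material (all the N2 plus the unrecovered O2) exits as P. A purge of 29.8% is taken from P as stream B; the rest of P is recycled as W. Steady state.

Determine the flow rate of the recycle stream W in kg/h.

N2 enters only via G and leaves only via the purge: 256.1×0.340 = 0.298×(N2 in P), and the recovery unit passes all N2, so N2 in K = N2 in P = 292.19 kg/h.
O2 in K: m_A = 256.1×0.660 + (1−0.298)·(1−0.424)·m_A, so m_A = 169.03/0.5956 = 283.77 kg/h.
P = (1−0.424)×283.77 + 292.19 = 455.65 kg/h.
Recycle W = (1−0.298)×455.65 = 319.86 kg/h.

319.9 kg/h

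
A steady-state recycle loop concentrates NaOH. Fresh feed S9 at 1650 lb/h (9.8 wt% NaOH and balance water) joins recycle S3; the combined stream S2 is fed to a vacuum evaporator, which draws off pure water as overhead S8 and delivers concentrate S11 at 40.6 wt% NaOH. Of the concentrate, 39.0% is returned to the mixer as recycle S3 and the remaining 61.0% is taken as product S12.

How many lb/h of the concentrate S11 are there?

Overall NaOH balance (none leaves overhead): NaOH in fresh feed = NaOH in product, i.e. 1650×0.098 = (1−0.390)·S11·0.406.
S11 = 161.7/(0.406×0.610) = 652.91 lb/h.

652.9 lb/h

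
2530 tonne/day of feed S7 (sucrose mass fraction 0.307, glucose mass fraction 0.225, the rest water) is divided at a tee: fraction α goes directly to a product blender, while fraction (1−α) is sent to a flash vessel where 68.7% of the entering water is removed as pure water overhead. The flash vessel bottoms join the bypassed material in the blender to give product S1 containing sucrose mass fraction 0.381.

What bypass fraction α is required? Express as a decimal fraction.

All 2530×0.307 = 776.71 tonne/day of sucrose reaches S1, so S1 = 776.71/0.381 = 2038.6 tonne/day and vapour = 491.39 tonne/day.
The evaporator receives (1−α)·2530 of feed at 0.468 water and removes 0.687 of that water:
0.687×0.468×(1−α)×2530 = 491.39
(1−α) = 491.39/813.44 = 0.6041;  α = 0.3959.

0.396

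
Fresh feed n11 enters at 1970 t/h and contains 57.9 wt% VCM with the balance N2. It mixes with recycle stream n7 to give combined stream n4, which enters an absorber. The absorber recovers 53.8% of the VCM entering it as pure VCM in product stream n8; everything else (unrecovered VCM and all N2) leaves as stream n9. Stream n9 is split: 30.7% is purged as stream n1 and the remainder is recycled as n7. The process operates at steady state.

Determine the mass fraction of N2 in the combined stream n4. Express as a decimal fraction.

0.617

N2 enters only via n11 and leaves only via the purge: 1970×0.421 = 0.307×(N2 in n9), and the absorber passes all N2, so N2 in n4 = N2 in n9 = 2701.5 t/h.
VCM in n4: m_A = 1970×0.579 + (1−0.307)·(1−0.538)·m_A, so m_A = 1140.6/0.6798 = 1677.8 t/h.
n4 = 1677.8 + 2701.5 = 4379.3 t/h.
N2 fraction in n4 = 2701.5/4379.3 = 0.617.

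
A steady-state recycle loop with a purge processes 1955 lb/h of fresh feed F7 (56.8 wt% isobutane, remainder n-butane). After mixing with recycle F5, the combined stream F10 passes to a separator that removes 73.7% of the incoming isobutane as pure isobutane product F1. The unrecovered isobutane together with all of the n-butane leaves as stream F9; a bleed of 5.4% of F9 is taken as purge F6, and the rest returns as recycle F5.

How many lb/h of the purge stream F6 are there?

865.6 lb/h

n-butane enters only via F7 and leaves only via the purge: 1955×0.432 = 0.054×(n-butane in F9), and the separator passes all n-butane, so n-butane in F10 = n-butane in F9 = 15640 lb/h.
isobutane in F10: m_A = 1955×0.568 + (1−0.054)·(1−0.737)·m_A, so m_A = 1110.4/0.7512 = 1478.2 lb/h.
F9 = (1−0.737)×1478.2 + 15640 = 16029 lb/h.
Purge F6 = 0.054×16029 = 865.55 lb/h.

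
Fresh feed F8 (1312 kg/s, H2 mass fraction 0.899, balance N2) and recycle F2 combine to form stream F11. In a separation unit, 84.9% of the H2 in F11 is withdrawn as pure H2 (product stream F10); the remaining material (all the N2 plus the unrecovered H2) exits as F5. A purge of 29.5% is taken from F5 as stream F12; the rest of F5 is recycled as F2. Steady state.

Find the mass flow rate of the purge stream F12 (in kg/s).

191.3 kg/s

N2 enters only via F8 and leaves only via the purge: 1312×0.101 = 0.295×(N2 in F5), and the separation unit passes all N2, so N2 in F11 = N2 in F5 = 449.19 kg/s.
H2 in F11: m_A = 1312×0.899 + (1−0.295)·(1−0.849)·m_A, so m_A = 1179.5/0.8935 = 1320 kg/s.
F5 = (1−0.849)×1320 + 449.19 = 648.51 kg/s.
Purge F12 = 0.295×648.51 = 191.31 kg/s.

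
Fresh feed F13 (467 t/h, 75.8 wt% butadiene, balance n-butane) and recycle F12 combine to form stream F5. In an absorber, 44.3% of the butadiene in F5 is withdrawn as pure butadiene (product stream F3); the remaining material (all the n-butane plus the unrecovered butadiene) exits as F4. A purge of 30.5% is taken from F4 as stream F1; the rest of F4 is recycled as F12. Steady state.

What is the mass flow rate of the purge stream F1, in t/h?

211.1 t/h

n-butane enters only via F13 and leaves only via the purge: 467×0.242 = 0.305×(n-butane in F4), and the absorber passes all n-butane, so n-butane in F5 = n-butane in F4 = 370.54 t/h.
butadiene in F5: m_A = 467×0.758 + (1−0.305)·(1−0.443)·m_A, so m_A = 353.99/0.6129 = 577.57 t/h.
F4 = (1−0.443)×577.57 + 370.54 = 692.25 t/h.
Purge F1 = 0.305×692.25 = 211.14 t/h.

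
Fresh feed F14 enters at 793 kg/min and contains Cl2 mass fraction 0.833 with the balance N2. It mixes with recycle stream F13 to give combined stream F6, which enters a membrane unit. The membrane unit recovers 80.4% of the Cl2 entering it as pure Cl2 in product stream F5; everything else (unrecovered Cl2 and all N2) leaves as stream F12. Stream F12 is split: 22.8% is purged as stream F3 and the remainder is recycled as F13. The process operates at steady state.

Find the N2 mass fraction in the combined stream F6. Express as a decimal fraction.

0.427

N2 enters only via F14 and leaves only via the purge: 793×0.167 = 0.228×(N2 in F12), and the membrane unit passes all N2, so N2 in F6 = N2 in F12 = 580.84 kg/min.
Cl2 in F6: m_A = 793×0.833 + (1−0.228)·(1−0.804)·m_A, so m_A = 660.57/0.8487 = 778.34 kg/min.
F6 = 778.34 + 580.84 = 1359.2 kg/min.
N2 fraction in F6 = 580.84/1359.2 = 0.427.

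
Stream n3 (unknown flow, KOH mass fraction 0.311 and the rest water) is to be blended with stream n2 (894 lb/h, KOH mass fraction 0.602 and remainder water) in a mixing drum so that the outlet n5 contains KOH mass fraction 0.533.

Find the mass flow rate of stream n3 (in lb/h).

Let n3 be the unknown flow. Total out = 894 + n3.
KOH balance: 538.19 + 0.311·n3 = 0.533·(894 + n3)
(0.311 − 0.533)·n3 = 0.533×894 − 538.19 = -61.686
n3 = -61.686 / -0.222 = 277.86 lb/h

277.9 lb/h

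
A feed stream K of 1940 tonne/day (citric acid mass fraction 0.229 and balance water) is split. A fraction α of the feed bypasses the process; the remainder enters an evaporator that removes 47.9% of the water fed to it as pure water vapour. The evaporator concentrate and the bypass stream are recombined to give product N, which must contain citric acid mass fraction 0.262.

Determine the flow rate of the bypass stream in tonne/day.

1278 tonne/day

All 1940×0.229 = 444.26 tonne/day of citric acid reaches N, so N = 444.26/0.262 = 1695.6 tonne/day and vapour = 244.35 tonne/day.
The evaporator receives (1−α)·1940 of feed at 0.771 water and removes 0.479 of that water:
0.479×0.771×(1−α)×1940 = 244.35
(1−α) = 244.35/716.46 = 0.3411;  α = 0.6589.
Bypass flow = 0.6589×1940 = 1278.4 tonne/day.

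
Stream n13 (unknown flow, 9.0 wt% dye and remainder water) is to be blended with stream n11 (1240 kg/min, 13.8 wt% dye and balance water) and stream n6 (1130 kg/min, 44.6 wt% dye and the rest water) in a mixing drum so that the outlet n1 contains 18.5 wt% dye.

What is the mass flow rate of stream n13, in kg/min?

2491 kg/min

Let n13 be the unknown flow. Total out = 2370 + n13.
dye balance: 675.1 + 0.090·n13 = 0.185·(2370 + n13)
(0.090 − 0.185)·n13 = 0.185×2370 − 675.1 = -236.65
n13 = -236.65 / -0.095 = 2491.1 kg/min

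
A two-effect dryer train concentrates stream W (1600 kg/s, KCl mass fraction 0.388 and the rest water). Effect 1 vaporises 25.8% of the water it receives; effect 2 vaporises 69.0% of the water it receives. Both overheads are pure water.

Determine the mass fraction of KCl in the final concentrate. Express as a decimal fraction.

water in feed = 1600×0.612 = 979.2 kg/s.
After stage 1: water left = (1−0.258)×979.2 = 726.57; stream total = 1347.4 kg/s.
After stage 2: water left = (1−0.690)×726.57 = 225.24; final concentrate = 846.04 kg/s.
KCl fraction = 620.8/846.04 = 0.734.

0.734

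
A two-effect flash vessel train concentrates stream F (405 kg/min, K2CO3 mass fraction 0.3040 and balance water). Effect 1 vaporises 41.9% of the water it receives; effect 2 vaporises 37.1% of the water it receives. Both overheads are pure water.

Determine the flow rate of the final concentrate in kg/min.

226.1 kg/min

water in feed = 405×0.696 = 281.88 kg/min.
After stage 1: water left = (1−0.419)×281.88 = 163.77; stream total = 286.89 kg/min.
After stage 2: water left = (1−0.371)×163.77 = 103.01; final concentrate = 226.13 kg/min.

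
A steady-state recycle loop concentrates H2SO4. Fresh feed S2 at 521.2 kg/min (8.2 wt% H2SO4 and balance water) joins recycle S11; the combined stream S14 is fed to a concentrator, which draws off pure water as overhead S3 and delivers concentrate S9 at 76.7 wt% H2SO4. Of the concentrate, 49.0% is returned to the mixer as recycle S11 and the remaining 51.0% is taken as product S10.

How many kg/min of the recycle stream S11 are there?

Overall H2SO4 balance (none leaves overhead): H2SO4 in fresh feed = H2SO4 in product, i.e. 521.2×0.082 = (1−0.490)·S9·0.767.
S9 = 42.738/(0.767×0.510) = 109.26 kg/min.
Recycle S11 = 0.490×109.26 = 53.536 kg/min.

53.54 kg/min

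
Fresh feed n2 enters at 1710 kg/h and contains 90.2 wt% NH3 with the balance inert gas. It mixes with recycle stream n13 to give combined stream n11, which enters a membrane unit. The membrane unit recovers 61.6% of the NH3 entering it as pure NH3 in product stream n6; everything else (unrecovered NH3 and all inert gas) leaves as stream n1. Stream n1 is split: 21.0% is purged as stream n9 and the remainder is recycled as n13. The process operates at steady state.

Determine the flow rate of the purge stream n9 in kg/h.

inert gas enters only via n2 and leaves only via the purge: 1710×0.098 = 0.210×(inert gas in n1), and the membrane unit passes all inert gas, so inert gas in n11 = inert gas in n1 = 798 kg/h.
NH3 in n11: m_A = 1710×0.902 + (1−0.210)·(1−0.616)·m_A, so m_A = 1542.4/0.6966 = 2214.1 kg/h.
n1 = (1−0.616)×2214.1 + 798 = 1648.2 kg/h.
Purge n9 = 0.210×1648.2 = 346.12 kg/h.

346.1 kg/h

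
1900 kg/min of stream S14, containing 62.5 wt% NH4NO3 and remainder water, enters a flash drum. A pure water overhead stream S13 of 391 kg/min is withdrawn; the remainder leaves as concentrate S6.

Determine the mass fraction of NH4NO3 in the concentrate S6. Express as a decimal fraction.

0.787

NH4NO3 is not removed: 1900×0.625 = 1187.5 kg/min of NH4NO3 enters S6.
Concentrate = 1900 − 391 = 1509 kg/min.
Mass fraction = 1187.5/1509 = 0.787.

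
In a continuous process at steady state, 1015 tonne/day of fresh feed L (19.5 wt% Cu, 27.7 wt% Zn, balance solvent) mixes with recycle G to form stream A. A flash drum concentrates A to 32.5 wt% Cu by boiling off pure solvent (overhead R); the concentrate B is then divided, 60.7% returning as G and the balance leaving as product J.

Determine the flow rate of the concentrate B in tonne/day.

1550 tonne/day

Overall Cu balance (none leaves overhead): Cu in fresh feed = Cu in product, i.e. 1015×0.195 = (1−0.607)·B·0.325.
B = 197.93/(0.325×0.393) = 1549.6 tonne/day.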